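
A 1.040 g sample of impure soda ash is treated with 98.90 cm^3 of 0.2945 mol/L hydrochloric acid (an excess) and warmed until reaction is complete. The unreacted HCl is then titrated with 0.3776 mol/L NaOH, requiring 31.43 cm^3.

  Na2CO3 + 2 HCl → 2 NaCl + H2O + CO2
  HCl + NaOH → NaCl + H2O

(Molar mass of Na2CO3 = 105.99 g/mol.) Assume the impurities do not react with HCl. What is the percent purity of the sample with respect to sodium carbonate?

87.94 %

n(HCl) added = 0.09890 × 0.2945 = 0.02913 mol
n(NaOH) used in back-titration = 0.03143 × 0.3776 = 0.01187 mol
n(HCl) left over = 0.01187 mol (1:1 ratio)
n(HCl) consumed by analyte = 0.02913 − 0.01187 = 0.01726 mol
From the 1:2 ratio, n(Na2CO3) = 1/2 × 0.01726 = 8.629 × 10^-3 mol
mass of Na2CO3 = 8.629 × 10^-3 × 105.99 = 0.9146 g
% Na2CO3 = 0.9146 / 1.040 × 100 = 87.94 %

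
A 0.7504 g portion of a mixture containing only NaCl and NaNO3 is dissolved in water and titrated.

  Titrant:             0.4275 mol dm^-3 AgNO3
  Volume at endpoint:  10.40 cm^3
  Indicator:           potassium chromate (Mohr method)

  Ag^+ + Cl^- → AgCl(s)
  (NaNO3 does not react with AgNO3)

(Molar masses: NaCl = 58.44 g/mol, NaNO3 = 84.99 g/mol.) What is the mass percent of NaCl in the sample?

n(AgNO3) = 0.01040 × 0.4275 = 4.446 × 10^-3 mol
Let x = n(NaCl), y = n(NaNO3).
Titrant: 1x = 4.446 × 10^-3;  mass: 58.44x + 84.99y = 0.7504
Solving, x = 4.446 × 10^-3 mol, y = 5.772 × 10^-3 mol
mass of NaCl = 4.446 × 10^-3 × 58.44 = 0.2598 g
% NaCl = 0.2598 / 0.7504 × 100 = 34.62 %

34.62 %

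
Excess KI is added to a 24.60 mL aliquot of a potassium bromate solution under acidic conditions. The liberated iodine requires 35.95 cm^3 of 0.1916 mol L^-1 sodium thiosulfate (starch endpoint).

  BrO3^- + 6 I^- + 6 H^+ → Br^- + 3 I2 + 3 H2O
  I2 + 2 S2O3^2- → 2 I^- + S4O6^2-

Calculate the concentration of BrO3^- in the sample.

0.04667 mol/L

n(S2O3^2-) = 0.03595 × 0.1916 = 6.888 × 10^-3 mol
n(I2) = n(S2O3^2-)/2 = 3.444 × 10^-3 mol
From the 1:3 ratio, n(BrO3^-) in the aliquot = 1/3 × 3.444 × 10^-3 = 1.148 × 10^-3 mol
[BrO3^-] = 1.148 × 10^-3 / 0.02460 = 0.04667 mol/L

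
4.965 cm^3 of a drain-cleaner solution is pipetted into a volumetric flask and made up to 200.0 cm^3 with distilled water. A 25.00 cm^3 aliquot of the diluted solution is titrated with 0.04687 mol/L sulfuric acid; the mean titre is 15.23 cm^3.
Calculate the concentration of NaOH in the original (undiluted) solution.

2 NaOH + H2SO4 → Na2SO4 + 2 H2O
n(H2SO4) = 0.01523 × 0.04687 = 7.138 × 10^-4 mol
From the 2:1 ratio, n(NaOH) in the aliquot = 2/1 × 7.138 × 10^-4 = 1.428 × 10^-3 mol
[NaOH]_dilute = 1.428 × 10^-3 / 0.02500 = 0.05711 mol/L
Dilution factor = 200.0 / 4.965 = 40.28
[NaOH]_stock = 0.05711 × 40.28 = 2.300 mol/L

2.300 mol/L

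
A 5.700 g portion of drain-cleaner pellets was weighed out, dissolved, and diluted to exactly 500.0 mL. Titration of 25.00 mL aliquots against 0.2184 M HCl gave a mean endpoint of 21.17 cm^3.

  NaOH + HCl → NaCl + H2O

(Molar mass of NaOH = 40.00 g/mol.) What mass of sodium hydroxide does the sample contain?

3.699 g

n(HCl) per titration = 0.02117 × 0.2184 = 4.624 × 10^-3 mol
n(NaOH) in each aliquot = 4.624 × 10^-3 mol (1:1 ratio)
n(NaOH) in the whole flask = 4.624 × 10^-3 × 500.0/25.00 = 0.09247 mol
mass of NaOH = 0.09247 × 40.00 = 3.699 g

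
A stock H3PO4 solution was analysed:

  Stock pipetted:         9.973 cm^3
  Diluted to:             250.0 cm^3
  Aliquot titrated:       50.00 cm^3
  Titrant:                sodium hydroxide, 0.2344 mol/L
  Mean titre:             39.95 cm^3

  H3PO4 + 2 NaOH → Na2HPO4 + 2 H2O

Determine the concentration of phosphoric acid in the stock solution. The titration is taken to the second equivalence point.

n(NaOH) = 0.03995 × 0.2344 = 9.364 × 10^-3 mol
From the 1:2 ratio, n(H3PO4) in the aliquot = 1/2 × 9.364 × 10^-3 = 4.682 × 10^-3 mol
[H3PO4]_dilute = 4.682 × 10^-3 / 0.05000 = 0.09364 mol/L
Dilution factor = 250.0 / 9.973 = 25.07
[H3PO4]_stock = 0.09364 × 25.07 = 2.347 mol/L

2.347 mol/L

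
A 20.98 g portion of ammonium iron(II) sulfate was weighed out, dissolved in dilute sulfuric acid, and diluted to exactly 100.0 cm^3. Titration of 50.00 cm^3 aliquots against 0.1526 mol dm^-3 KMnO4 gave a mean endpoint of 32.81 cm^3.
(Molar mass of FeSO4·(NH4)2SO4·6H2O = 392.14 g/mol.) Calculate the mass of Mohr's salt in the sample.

MnO4^- + 5 Fe^2+ + 8 H^+ → Mn^2+ + 5 Fe^3+ + 4 H2O
n(KMnO4) per titration = 0.03281 × 0.1526 = 5.007 × 10^-3 mol
From the 5:1 ratio, n(FeSO4·(NH4)2SO4·6H2O) in each aliquot = 5/1 × 5.007 × 10^-3 = 0.02503 mol
n(FeSO4·(NH4)2SO4·6H2O) in the whole flask = 0.02503 × 100.0/50.00 = 0.05007 mol
mass of FeSO4·(NH4)2SO4·6H2O = 0.05007 × 392.14 = 19.63 g

19.63 g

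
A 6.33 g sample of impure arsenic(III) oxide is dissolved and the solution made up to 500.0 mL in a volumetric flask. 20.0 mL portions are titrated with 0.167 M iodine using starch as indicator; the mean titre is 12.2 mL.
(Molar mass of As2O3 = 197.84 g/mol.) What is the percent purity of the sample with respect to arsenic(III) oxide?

As2O3 + 2 I2 + 2 H2O → As2O5 + 4 HI
n(I2) per titration = 0.0122 × 0.167 = 2.04 × 10^-3 mol
From the 1:2 ratio, n(As2O3) in each aliquot = 1/2 × 2.04 × 10^-3 = 1.02 × 10^-3 mol
n(As2O3) in the whole flask = 1.02 × 10^-3 × 500.0/20.0 = 0.0255 mol
mass of As2O3 = 0.0255 × 197.84 = 5.04 g
% As2O3 = 5.04 / 6.33 × 100 = 79.6 %

79.6 %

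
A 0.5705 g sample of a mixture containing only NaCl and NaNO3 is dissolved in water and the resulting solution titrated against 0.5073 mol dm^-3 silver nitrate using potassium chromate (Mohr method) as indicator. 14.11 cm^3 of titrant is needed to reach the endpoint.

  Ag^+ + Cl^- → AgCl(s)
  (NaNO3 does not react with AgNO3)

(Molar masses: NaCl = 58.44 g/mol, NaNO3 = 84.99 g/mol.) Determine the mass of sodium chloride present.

n(AgNO3) = 0.01411 × 0.5073 = 7.158 × 10^-3 mol
Let x = n(NaCl), y = n(NaNO3).
Titrant: 1x = 7.158 × 10^-3;  mass: 58.44x + 84.99y = 0.5705
Solving, x = 7.158 × 10^-3 mol, y = 1.791 × 10^-3 mol
mass of NaCl = 7.158 × 10^-3 × 58.44 = 0.4183 g

0.4183 g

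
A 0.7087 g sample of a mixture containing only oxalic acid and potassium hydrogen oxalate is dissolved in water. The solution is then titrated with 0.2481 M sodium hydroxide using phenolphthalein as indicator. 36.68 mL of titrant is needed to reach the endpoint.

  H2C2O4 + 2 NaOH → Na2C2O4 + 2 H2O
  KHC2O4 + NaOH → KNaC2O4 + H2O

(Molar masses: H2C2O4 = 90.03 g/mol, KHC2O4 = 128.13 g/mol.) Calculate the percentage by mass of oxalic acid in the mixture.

34.95 %

n(NaOH) = 0.03668 × 0.2481 = 9.100 × 10^-3 mol
Let x = n(H2C2O4), y = n(KHC2O4).
Titrant: 2x + 1y = 9.100 × 10^-3;  mass: 90.03x + 128.13y = 0.7087
Solving, x = 2.751 × 10^-3 mol, y = 3.598 × 10^-3 mol
mass of H2C2O4 = 2.751 × 10^-3 × 90.03 = 0.2477 g
% H2C2O4 = 0.2477 / 0.7087 × 100 = 34.95 %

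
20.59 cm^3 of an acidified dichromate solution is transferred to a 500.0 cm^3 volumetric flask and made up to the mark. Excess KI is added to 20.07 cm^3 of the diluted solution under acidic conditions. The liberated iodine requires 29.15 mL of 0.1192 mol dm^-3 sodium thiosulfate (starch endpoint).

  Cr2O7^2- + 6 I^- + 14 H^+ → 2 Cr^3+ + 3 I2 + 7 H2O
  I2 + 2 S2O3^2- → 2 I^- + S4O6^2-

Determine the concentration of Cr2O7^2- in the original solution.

0.7007 mol/L

n(S2O3^2-) = 0.02915 × 0.1192 = 3.475 × 10^-3 mol
n(I2) = n(S2O3^2-)/2 = 1.737 × 10^-3 mol
From the 1:3 ratio, n(Cr2O7^2-) in the aliquot = 1/3 × 1.737 × 10^-3 = 5.791 × 10^-4 mol
[Cr2O7^2-]_dilute = 5.791 × 10^-4 / 0.02007 = 0.02885 mol/L
[Cr2O7^2-]_original = 0.02885 × 500.0/20.59 = 0.7007 mol/L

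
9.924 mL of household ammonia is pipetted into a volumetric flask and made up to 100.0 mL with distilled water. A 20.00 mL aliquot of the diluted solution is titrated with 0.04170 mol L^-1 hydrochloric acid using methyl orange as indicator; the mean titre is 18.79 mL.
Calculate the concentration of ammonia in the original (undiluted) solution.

0.3948 mol/L

NH3 + HCl → NH4Cl
n(HCl) = 0.01879 × 0.04170 = 7.835 × 10^-4 mol
n(NH3) in the aliquot = 7.835 × 10^-4 mol (1:1 ratio)
[NH3]_dilute = 7.835 × 10^-4 / 0.02000 = 0.03918 mol/L
Dilution factor = 100.0 / 9.924 = 10.08
[NH3]_stock = 0.03918 × 10.08 = 0.3948 mol/L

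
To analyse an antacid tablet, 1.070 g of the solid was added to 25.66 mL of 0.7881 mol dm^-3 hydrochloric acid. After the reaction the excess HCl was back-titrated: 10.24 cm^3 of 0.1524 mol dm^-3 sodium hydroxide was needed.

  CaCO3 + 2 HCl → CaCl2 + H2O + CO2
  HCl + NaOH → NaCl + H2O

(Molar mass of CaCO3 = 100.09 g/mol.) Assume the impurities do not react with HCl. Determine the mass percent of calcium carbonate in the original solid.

87.28 %

n(HCl) added = 0.02566 × 0.7881 = 0.02022 mol
n(NaOH) used in back-titration = 0.01024 × 0.1524 = 1.561 × 10^-3 mol
n(HCl) left over = 1.561 × 10^-3 mol (1:1 ratio)
n(HCl) consumed by analyte = 0.02022 − 1.561 × 10^-3 = 0.01866 mol
From the 1:2 ratio, n(CaCO3) = 1/2 × 0.01866 = 9.331 × 10^-3 mol
mass of CaCO3 = 9.331 × 10^-3 × 100.09 = 0.9339 g
% CaCO3 = 0.9339 / 1.070 × 100 = 87.28 %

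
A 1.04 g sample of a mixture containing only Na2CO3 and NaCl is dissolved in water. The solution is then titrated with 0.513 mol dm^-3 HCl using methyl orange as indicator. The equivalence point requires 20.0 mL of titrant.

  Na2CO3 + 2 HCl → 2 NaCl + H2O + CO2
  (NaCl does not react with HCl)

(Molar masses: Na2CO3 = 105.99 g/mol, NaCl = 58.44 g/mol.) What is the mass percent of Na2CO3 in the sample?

52.3 %

n(HCl) = 0.0200 × 0.513 = 0.0103 mol
Let x = n(Na2CO3), y = n(NaCl).
Titrant: 2x = 0.0103;  mass: 105.99x + 58.44y = 1.04
Solving, x = 5.13 × 10^-3 mol, y = 8.49 × 10^-3 mol
mass of Na2CO3 = 5.13 × 10^-3 × 105.99 = 0.544 g
% Na2CO3 = 0.544 / 1.04 × 100 = 52.3 %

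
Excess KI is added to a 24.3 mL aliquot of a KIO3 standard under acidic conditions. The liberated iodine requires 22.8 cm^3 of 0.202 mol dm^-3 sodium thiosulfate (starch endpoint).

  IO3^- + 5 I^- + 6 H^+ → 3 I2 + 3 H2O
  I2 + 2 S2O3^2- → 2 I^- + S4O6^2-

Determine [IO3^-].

n(S2O3^2-) = 0.0228 × 0.202 = 4.61 × 10^-3 mol
n(I2) = n(S2O3^2-)/2 = 2.30 × 10^-3 mol
From the 1:3 ratio, n(IO3^-) in the aliquot = 1/3 × 2.30 × 10^-3 = 7.68 × 10^-4 mol
[IO3^-] = 7.68 × 10^-4 / 0.0243 = 0.0316 mol/L

0.0316 mol/L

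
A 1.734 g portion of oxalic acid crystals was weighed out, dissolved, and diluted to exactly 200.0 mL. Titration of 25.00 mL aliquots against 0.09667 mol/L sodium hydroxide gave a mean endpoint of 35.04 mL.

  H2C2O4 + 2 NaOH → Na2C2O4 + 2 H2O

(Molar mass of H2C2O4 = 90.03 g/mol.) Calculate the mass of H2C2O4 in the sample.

n(NaOH) per titration = 0.03504 × 0.09667 = 3.387 × 10^-3 mol
From the 1:2 ratio, n(H2C2O4) in each aliquot = 1/2 × 3.387 × 10^-3 = 1.694 × 10^-3 mol
n(H2C2O4) in the whole flask = 1.694 × 10^-3 × 200.0/25.00 = 0.01355 mol
mass of H2C2O4 = 0.01355 × 90.03 = 1.220 g

1.220 g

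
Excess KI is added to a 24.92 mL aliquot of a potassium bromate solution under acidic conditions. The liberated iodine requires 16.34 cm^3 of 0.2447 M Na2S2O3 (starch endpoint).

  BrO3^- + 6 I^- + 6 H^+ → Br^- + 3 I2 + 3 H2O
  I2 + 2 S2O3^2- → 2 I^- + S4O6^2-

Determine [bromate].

n(S2O3^2-) = 0.01634 × 0.2447 = 3.998 × 10^-3 mol
n(I2) = n(S2O3^2-)/2 = 1.999 × 10^-3 mol
From the 1:3 ratio, n(BrO3^-) in the aliquot = 1/3 × 1.999 × 10^-3 = 6.664 × 10^-4 mol
[BrO3^-] = 6.664 × 10^-4 / 0.02492 = 0.02674 mol/L

0.02674 M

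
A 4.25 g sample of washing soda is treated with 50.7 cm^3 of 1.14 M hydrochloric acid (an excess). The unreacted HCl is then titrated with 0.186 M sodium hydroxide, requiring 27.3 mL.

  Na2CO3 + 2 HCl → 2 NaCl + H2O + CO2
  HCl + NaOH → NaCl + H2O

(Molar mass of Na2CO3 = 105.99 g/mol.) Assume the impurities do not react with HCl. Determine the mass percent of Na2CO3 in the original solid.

n(HCl) added = 0.0507 × 1.14 = 0.0578 mol
n(NaOH) used in back-titration = 0.0273 × 0.186 = 5.08 × 10^-3 mol
n(HCl) left over = 5.08 × 10^-3 mol (1:1 ratio)
n(HCl) consumed by analyte = 0.0578 − 5.08 × 10^-3 = 0.0527 mol
From the 1:2 ratio, n(Na2CO3) = 1/2 × 0.0527 = 0.0264 mol
mass of Na2CO3 = 0.0264 × 105.99 = 2.79 g
% Na2CO3 = 2.79 / 4.25 × 100 = 65.7 %

65.7 %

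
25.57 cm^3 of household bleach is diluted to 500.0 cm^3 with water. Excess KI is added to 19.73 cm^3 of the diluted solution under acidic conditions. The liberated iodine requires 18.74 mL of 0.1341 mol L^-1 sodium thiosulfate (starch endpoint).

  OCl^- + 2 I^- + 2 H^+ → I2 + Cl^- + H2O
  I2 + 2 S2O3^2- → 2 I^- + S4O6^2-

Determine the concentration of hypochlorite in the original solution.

1.245 mol/L

n(S2O3^2-) = 0.01874 × 0.1341 = 2.513 × 10^-3 mol
n(I2) = n(S2O3^2-)/2 = 1.257 × 10^-3 mol
n(OCl^-) in the aliquot = 1.257 × 10^-3 mol (1:1 ratio)
[OCl^-]_dilute = 1.257 × 10^-3 / 0.01973 = 0.06369 mol/L
[OCl^-]_original = 0.06369 × 500.0/25.57 = 1.245 mol/L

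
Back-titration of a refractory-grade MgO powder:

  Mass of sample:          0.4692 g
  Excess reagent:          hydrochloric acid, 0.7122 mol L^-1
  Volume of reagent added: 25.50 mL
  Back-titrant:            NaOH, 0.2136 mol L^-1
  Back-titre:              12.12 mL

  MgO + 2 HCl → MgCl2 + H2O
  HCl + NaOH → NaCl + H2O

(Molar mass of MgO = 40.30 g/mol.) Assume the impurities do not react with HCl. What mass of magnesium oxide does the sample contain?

n(HCl) added = 0.02550 × 0.7122 = 0.01816 mol
n(NaOH) used in back-titration = 0.01212 × 0.2136 = 2.589 × 10^-3 mol
n(HCl) left over = 2.589 × 10^-3 mol (1:1 ratio)
n(HCl) consumed by analyte = 0.01816 − 2.589 × 10^-3 = 0.01557 mol
From the 1:2 ratio, n(MgO) = 1/2 × 0.01557 = 7.786 × 10^-3 mol
mass of MgO = 7.786 × 10^-3 × 40.30 = 0.3138 g

0.3138 g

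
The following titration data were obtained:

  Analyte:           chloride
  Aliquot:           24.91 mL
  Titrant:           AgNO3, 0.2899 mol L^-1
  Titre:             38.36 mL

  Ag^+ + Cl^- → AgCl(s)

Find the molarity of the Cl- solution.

n(AgNO3) = 0.03836 L × 0.2899 mol/L = 0.01112 mol
n(Cl-) = 0.01112 mol (1:1 mole ratio)
[Cl-] = 0.01112 mol / 0.02491 L = 0.4464 mol/L

0.4464 mol/L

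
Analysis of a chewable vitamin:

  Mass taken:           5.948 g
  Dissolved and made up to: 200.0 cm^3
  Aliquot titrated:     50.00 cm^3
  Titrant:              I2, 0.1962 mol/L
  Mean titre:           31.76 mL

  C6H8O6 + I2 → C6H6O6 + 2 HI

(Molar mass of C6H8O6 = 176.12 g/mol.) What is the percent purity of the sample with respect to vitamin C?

73.80 %

n(I2) per titration = 0.03176 × 0.1962 = 6.231 × 10^-3 mol
n(C6H8O6) in each aliquot = 6.231 × 10^-3 mol (1:1 ratio)
n(C6H8O6) in the whole flask = 6.231 × 10^-3 × 200.0/50.00 = 0.02493 mol
mass of C6H8O6 = 0.02493 × 176.12 = 4.390 g
% C6H8O6 = 4.390 / 5.948 × 100 = 73.80 %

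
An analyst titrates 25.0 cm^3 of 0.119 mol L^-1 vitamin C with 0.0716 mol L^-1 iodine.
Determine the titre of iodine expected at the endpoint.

C6H8O6 + I2 → C6H6O6 + 2 HI
n(C6H8O6) = 0.0250 L × 0.119 mol/L = 2.97 × 10^-3 mol
n(I2) = 2.97 × 10^-3 mol (1:1 stoichiometry)
V(I2) = 2.97 × 10^-3 mol / 0.0716 mol/L = 0.0416 L = 41.6 mL

41.6 mL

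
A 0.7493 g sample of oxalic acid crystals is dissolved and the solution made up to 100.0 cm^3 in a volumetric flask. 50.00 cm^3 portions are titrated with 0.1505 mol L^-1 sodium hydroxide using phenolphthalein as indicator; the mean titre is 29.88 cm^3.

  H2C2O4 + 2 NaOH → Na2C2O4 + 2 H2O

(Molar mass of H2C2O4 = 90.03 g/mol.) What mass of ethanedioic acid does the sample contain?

n(NaOH) per titration = 0.02988 × 0.1505 = 4.497 × 10^-3 mol
From the 1:2 ratio, n(H2C2O4) in each aliquot = 1/2 × 4.497 × 10^-3 = 2.248 × 10^-3 mol
n(H2C2O4) in the whole flask = 2.248 × 10^-3 × 100.0/50.00 = 4.497 × 10^-3 mol
mass of H2C2O4 = 4.497 × 10^-3 × 90.03 = 0.4049 g

0.4049 g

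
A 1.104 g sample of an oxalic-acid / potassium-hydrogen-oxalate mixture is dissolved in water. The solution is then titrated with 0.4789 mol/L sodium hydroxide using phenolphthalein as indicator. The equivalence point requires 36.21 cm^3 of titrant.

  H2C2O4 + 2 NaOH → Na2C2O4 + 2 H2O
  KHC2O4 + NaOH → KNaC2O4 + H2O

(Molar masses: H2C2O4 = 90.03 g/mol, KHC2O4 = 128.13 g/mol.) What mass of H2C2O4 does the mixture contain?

0.6055 g

n(NaOH) = 0.03621 × 0.4789 = 0.01734 mol
Let x = n(H2C2O4), y = n(KHC2O4).
Titrant: 2x + 1y = 0.01734;  mass: 90.03x + 128.13y = 1.104
Solving, x = 6.725 × 10^-3 mol, y = 3.891 × 10^-3 mol
mass of H2C2O4 = 6.725 × 10^-3 × 90.03 = 0.6055 g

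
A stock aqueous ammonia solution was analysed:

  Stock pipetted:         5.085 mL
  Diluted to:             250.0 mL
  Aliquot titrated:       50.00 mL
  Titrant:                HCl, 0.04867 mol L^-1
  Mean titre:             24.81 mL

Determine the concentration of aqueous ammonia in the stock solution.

1.187 mol/L

NH3 + HCl → NH4Cl
n(HCl) = 0.02481 × 0.04867 = 1.208 × 10^-3 mol
n(NH3) in the aliquot = 1.208 × 10^-3 mol (1:1 ratio)
[NH3]_dilute = 1.208 × 10^-3 / 0.05000 = 0.02415 mol/L
Dilution factor = 250.0 / 5.085 = 49.16
[NH3]_stock = 0.02415 × 49.16 = 1.187 mol/L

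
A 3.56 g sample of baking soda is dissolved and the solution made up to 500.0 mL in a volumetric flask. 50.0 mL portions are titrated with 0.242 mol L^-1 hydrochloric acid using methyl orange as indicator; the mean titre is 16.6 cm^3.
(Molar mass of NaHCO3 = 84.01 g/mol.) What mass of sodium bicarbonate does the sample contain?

3.37 g

NaHCO3 + HCl → NaCl + H2O + CO2
n(HCl) per titration = 0.0166 × 0.242 = 4.02 × 10^-3 mol
n(NaHCO3) in each aliquot = 4.02 × 10^-3 mol (1:1 ratio)
n(NaHCO3) in the whole flask = 4.02 × 10^-3 × 500.0/50.0 = 0.0402 mol
mass of NaHCO3 = 0.0402 × 84.01 = 3.37 g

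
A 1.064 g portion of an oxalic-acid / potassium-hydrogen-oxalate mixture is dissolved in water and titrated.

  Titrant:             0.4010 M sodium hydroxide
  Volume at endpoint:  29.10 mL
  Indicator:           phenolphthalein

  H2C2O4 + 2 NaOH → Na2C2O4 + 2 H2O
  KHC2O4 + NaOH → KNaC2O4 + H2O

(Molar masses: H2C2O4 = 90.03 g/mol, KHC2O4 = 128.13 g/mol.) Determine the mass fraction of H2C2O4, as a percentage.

n(NaOH) = 0.02910 × 0.4010 = 0.01167 mol
Let x = n(H2C2O4), y = n(KHC2O4).
Titrant: 2x + 1y = 0.01167;  mass: 90.03x + 128.13y = 1.064
Solving, x = 2.594 × 10^-3 mol, y = 6.482 × 10^-3 mol
mass of H2C2O4 = 2.594 × 10^-3 × 90.03 = 0.2335 g
% H2C2O4 = 0.2335 / 1.064 × 100 = 21.95 %

21.95 %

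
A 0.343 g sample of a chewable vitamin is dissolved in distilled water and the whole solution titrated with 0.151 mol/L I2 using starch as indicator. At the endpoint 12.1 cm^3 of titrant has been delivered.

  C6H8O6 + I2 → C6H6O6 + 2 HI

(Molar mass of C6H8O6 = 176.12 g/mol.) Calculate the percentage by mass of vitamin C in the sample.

93.8 %

n(I2) = 0.0121 L × 0.151 mol/L = 1.83 × 10^-3 mol
n(C6H8O6) = 1.83 × 10^-3 mol (1:1 ratio)
mass of C6H8O6 = 1.83 × 10^-3 × 176.12 g/mol = 0.322 g
% C6H8O6 = 0.322 / 0.343 × 100 = 93.8 %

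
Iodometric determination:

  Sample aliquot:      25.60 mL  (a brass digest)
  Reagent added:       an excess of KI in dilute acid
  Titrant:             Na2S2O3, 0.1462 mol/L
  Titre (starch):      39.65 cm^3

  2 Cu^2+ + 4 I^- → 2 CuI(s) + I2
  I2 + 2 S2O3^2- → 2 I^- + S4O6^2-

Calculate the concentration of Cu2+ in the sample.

n(S2O3^2-) = 0.03965 × 0.1462 = 5.797 × 10^-3 mol
n(I2) = n(S2O3^2-)/2 = 2.898 × 10^-3 mol
From the 2:1 ratio, n(Cu2+) in the aliquot = 2/1 × 2.898 × 10^-3 = 5.797 × 10^-3 mol
[Cu2+] = 5.797 × 10^-3 / 0.02560 = 0.2264 mol/L

0.2264 mol/L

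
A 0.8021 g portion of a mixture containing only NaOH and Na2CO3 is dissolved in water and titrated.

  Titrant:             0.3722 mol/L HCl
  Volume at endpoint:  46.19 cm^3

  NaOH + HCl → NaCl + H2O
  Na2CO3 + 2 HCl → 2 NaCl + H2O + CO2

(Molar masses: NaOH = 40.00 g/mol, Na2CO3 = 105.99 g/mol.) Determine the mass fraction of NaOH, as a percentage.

41.82 %

n(HCl) = 0.04619 × 0.3722 = 0.01719 mol
Let x = n(NaOH), y = n(Na2CO3).
Titrant: 1x + 2y = 0.01719;  mass: 40.00x + 105.99y = 0.8021
Solving, x = 8.387 × 10^-3 mol, y = 4.403 × 10^-3 mol
mass of NaOH = 8.387 × 10^-3 × 40.00 = 0.3355 g
% NaOH = 0.3355 / 0.8021 × 100 = 41.82 %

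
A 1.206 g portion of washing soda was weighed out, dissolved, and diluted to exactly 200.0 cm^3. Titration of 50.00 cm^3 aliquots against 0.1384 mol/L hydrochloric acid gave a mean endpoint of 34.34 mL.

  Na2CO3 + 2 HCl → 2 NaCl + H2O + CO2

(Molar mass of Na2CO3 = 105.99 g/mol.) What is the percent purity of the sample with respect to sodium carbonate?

n(HCl) per titration = 0.03434 × 0.1384 = 4.753 × 10^-3 mol
From the 1:2 ratio, n(Na2CO3) in each aliquot = 1/2 × 4.753 × 10^-3 = 2.376 × 10^-3 mol
n(Na2CO3) in the whole flask = 2.376 × 10^-3 × 200.0/50.00 = 9.505 × 10^-3 mol
mass of Na2CO3 = 9.505 × 10^-3 × 105.99 = 1.007 g
% Na2CO3 = 1.007 / 1.206 × 100 = 83.54 %

83.54 %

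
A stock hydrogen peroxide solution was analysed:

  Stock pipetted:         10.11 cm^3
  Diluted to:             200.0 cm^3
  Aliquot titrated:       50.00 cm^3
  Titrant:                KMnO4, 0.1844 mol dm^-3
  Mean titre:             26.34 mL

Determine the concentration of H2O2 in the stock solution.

4.804 mol/L

2 MnO4^- + 5 H2O2 + 6 H^+ → 2 Mn^2+ + 5 O2 + 8 H2O
n(KMnO4) = 0.02634 × 0.1844 = 4.857 × 10^-3 mol
From the 5:2 ratio, n(H2O2) in the aliquot = 5/2 × 4.857 × 10^-3 = 0.01214 mol
[H2O2]_dilute = 0.01214 / 0.05000 = 0.2429 mol/L
Dilution factor = 200.0 / 10.11 = 19.78
[H2O2]_stock = 0.2429 × 19.78 = 4.804 mol/L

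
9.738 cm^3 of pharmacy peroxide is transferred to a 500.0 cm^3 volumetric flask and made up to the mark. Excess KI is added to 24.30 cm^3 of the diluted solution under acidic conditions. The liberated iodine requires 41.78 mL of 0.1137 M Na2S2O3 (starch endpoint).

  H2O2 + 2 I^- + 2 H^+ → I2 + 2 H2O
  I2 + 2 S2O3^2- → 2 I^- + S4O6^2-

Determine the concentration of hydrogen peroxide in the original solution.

5.019 M

n(S2O3^2-) = 0.04178 × 0.1137 = 4.750 × 10^-3 mol
n(I2) = n(S2O3^2-)/2 = 2.375 × 10^-3 mol
n(H2O2) in the aliquot = 2.375 × 10^-3 mol (1:1 ratio)
[H2O2]_dilute = 2.375 × 10^-3 / 0.02430 = 0.09774 mol/L
[H2O2]_original = 0.09774 × 500.0/9.738 = 5.019 mol/L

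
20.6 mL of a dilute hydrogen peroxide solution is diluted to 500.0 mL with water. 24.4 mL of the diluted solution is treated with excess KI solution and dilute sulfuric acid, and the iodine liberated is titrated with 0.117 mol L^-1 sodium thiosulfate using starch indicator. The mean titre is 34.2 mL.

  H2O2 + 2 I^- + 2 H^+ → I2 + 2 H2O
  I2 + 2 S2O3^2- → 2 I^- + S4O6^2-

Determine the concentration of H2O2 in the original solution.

n(S2O3^2-) = 0.0342 × 0.117 = 4.00 × 10^-3 mol
n(I2) = n(S2O3^2-)/2 = 2.00 × 10^-3 mol
n(H2O2) in the aliquot = 2.00 × 10^-3 mol (1:1 ratio)
[H2O2]_dilute = 2.00 × 10^-3 / 0.0244 = 0.0820 mol/L
[H2O2]_original = 0.0820 × 500.0/20.6 = 1.99 mol/L

1.99 mol/L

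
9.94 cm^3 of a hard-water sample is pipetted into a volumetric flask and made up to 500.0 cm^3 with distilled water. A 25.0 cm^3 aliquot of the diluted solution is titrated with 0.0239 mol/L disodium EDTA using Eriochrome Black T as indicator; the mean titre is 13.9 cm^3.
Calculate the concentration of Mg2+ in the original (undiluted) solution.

Mg^2+ + EDTA^4- → [Mg(EDTA)]^2-
n(EDTA) = 0.0139 × 0.0239 = 3.32 × 10^-4 mol
n(Mg2+) in the aliquot = 3.32 × 10^-4 mol (1:1 ratio)
[Mg2+]_dilute = 3.32 × 10^-4 / 0.0250 = 0.0133 mol/L
Dilution factor = 500.0 / 9.94 = 50.30
[Mg2+]_stock = 0.0133 × 50.30 = 0.668 mol/L

0.668 mol/L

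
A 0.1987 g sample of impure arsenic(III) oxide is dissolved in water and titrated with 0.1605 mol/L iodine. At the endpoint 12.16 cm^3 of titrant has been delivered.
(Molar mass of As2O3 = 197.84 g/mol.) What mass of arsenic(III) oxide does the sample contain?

As2O3 + 2 I2 + 2 H2O → As2O5 + 4 HI
n(I2) = 0.01216 L × 0.1605 mol/L = 1.952 × 10^-3 mol
From the 1:2 ratio, n(As2O3) = 1/2 × 1.952 × 10^-3 = 9.758 × 10^-4 mol
mass of As2O3 = 9.758 × 10^-4 × 197.84 g/mol = 0.1931 g

0.1931 g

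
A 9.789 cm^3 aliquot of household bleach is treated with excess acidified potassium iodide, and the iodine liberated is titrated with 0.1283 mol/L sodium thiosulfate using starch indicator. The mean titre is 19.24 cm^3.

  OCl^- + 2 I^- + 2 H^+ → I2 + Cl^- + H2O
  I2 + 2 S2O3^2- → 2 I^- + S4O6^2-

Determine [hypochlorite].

n(S2O3^2-) = 0.01924 × 0.1283 = 2.468 × 10^-3 mol
n(I2) = n(S2O3^2-)/2 = 1.234 × 10^-3 mol
n(OCl^-) in the aliquot = 1.234 × 10^-3 mol (1:1 ratio)
[OCl^-] = 1.234 × 10^-3 / 0.009789 = 0.1261 mol/L

0.1261 mol/L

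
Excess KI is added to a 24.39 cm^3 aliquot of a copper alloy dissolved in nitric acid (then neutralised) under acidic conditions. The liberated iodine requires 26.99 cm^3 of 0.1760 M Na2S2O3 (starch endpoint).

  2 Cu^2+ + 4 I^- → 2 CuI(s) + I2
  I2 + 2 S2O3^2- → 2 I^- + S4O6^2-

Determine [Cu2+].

0.1948 M

n(S2O3^2-) = 0.02699 × 0.1760 = 4.750 × 10^-3 mol
n(I2) = n(S2O3^2-)/2 = 2.375 × 10^-3 mol
From the 2:1 ratio, n(Cu2+) in the aliquot = 2/1 × 2.375 × 10^-3 = 4.750 × 10^-3 mol
[Cu2+] = 4.750 × 10^-3 / 0.02439 = 0.1948 mol/L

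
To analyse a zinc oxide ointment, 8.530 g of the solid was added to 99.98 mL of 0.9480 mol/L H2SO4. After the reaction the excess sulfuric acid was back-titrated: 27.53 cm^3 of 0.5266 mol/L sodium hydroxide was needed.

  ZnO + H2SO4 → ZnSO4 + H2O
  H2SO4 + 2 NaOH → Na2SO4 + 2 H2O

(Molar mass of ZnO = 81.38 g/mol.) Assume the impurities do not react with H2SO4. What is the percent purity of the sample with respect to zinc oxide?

n(H2SO4) added = 0.09998 × 0.9480 = 0.09478 mol
n(NaOH) used in back-titration = 0.02753 × 0.5266 = 0.01450 mol
From the 1:2 ratio, n(H2SO4) left over = 1/2 × 0.01450 = 7.249 × 10^-3 mol
n(H2SO4) consumed by analyte = 0.09478 − 7.249 × 10^-3 = 0.08753 mol
n(ZnO) = 0.08753 mol (1:1 ratio)
mass of ZnO = 0.08753 × 81.38 = 7.123 g
% ZnO = 7.123 / 8.530 × 100 = 83.51 %

83.51 %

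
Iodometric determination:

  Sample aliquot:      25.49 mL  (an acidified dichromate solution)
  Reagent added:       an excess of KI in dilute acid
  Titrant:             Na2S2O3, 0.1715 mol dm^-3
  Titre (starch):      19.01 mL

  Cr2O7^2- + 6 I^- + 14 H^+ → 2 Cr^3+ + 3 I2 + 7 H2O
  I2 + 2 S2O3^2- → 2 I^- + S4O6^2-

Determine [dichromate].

n(S2O3^2-) = 0.01901 × 0.1715 = 3.260 × 10^-3 mol
n(I2) = n(S2O3^2-)/2 = 1.630 × 10^-3 mol
From the 1:3 ratio, n(Cr2O7^2-) in the aliquot = 1/3 × 1.630 × 10^-3 = 5.434 × 10^-4 mol
[Cr2O7^2-] = 5.434 × 10^-4 / 0.02549 = 0.02132 mol/L

0.02132 mol/L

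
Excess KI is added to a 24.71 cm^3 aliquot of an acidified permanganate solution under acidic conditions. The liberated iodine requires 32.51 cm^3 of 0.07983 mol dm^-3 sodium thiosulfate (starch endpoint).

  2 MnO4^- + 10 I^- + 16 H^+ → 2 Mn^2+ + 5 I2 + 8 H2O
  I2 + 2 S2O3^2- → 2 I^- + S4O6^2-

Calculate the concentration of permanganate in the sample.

0.02101 mol/L

n(S2O3^2-) = 0.03251 × 0.07983 = 2.595 × 10^-3 mol
n(I2) = n(S2O3^2-)/2 = 1.298 × 10^-3 mol
From the 2:5 ratio, n(MnO4^-) in the aliquot = 2/5 × 1.298 × 10^-3 = 5.191 × 10^-4 mol
[MnO4^-] = 5.191 × 10^-4 / 0.02471 = 0.02101 mol/L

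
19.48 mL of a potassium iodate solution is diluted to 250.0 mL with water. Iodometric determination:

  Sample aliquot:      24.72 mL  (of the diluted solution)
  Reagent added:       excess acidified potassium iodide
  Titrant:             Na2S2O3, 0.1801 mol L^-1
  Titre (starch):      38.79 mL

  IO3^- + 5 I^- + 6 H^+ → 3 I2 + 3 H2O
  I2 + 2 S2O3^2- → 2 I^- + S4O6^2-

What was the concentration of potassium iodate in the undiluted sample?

n(S2O3^2-) = 0.03879 × 0.1801 = 6.986 × 10^-3 mol
n(I2) = n(S2O3^2-)/2 = 3.493 × 10^-3 mol
From the 1:3 ratio, n(IO3^-) in the aliquot = 1/3 × 3.493 × 10^-3 = 1.164 × 10^-3 mol
[IO3^-]_dilute = 1.164 × 10^-3 / 0.02472 = 0.04710 mol/L
[IO3^-]_original = 0.04710 × 250.0/19.48 = 0.6045 mol/L

0.6045 mol/L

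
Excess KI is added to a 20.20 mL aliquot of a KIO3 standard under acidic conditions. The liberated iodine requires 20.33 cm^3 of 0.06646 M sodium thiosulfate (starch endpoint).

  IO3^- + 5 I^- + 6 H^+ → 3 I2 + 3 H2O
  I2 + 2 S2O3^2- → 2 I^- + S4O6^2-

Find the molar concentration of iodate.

n(S2O3^2-) = 0.02033 × 0.06646 = 1.351 × 10^-3 mol
n(I2) = n(S2O3^2-)/2 = 6.756 × 10^-4 mol
From the 1:3 ratio, n(IO3^-) in the aliquot = 1/3 × 6.756 × 10^-4 = 2.252 × 10^-4 mol
[IO3^-] = 2.252 × 10^-4 / 0.02020 = 0.01115 mol/L

0.01115 M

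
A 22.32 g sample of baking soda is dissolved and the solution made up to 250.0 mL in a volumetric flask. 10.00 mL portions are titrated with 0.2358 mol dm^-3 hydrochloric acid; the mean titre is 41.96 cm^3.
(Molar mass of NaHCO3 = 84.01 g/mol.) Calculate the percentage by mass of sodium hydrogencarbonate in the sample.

NaHCO3 + HCl → NaCl + H2O + CO2
n(HCl) per titration = 0.04196 × 0.2358 = 9.894 × 10^-3 mol
n(NaHCO3) in each aliquot = 9.894 × 10^-3 mol (1:1 ratio)
n(NaHCO3) in the whole flask = 9.894 × 10^-3 × 250.0/10.00 = 0.2474 mol
mass of NaHCO3 = 0.2474 × 84.01 = 20.78 g
% NaHCO3 = 20.78 / 22.32 × 100 = 93.10 %

93.10 %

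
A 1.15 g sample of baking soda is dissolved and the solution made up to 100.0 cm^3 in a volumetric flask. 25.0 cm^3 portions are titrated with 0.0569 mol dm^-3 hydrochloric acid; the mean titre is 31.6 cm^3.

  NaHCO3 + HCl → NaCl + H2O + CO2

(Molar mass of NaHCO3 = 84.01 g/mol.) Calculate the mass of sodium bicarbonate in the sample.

n(HCl) per titration = 0.0316 × 0.0569 = 1.80 × 10^-3 mol
n(NaHCO3) in each aliquot = 1.80 × 10^-3 mol (1:1 ratio)
n(NaHCO3) in the whole flask = 1.80 × 10^-3 × 100.0/25.0 = 7.19 × 10^-3 mol
mass of NaHCO3 = 7.19 × 10^-3 × 84.01 = 0.604 g

0.604 g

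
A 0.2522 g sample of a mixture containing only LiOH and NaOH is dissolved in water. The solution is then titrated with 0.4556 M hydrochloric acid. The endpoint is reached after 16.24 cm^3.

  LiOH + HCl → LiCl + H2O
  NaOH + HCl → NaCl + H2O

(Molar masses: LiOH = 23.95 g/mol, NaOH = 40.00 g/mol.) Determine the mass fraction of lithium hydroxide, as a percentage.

n(HCl) = 0.01624 × 0.4556 = 7.399 × 10^-3 mol
Let x = n(LiOH), y = n(NaOH).
Titrant: 1x + 1y = 7.399 × 10^-3;  mass: 23.95x + 40.00y = 0.2522
Solving, x = 2.726 × 10^-3 mol, y = 4.673 × 10^-3 mol
mass of LiOH = 2.726 × 10^-3 × 23.95 = 0.06530 g
% LiOH = 0.06530 / 0.2522 × 100 = 25.89 %

25.89 %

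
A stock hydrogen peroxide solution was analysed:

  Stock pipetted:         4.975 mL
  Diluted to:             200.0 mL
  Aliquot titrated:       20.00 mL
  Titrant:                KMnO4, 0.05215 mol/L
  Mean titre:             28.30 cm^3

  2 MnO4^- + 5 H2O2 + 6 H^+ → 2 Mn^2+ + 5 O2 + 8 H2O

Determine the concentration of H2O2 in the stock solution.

n(KMnO4) = 0.02830 × 0.05215 = 1.476 × 10^-3 mol
From the 5:2 ratio, n(H2O2) in the aliquot = 5/2 × 1.476 × 10^-3 = 3.690 × 10^-3 mol
[H2O2]_dilute = 3.690 × 10^-3 / 0.02000 = 0.1845 mol/L
Dilution factor = 200.0 / 4.975 = 40.20
[H2O2]_stock = 0.1845 × 40.20 = 7.416 mol/L

7.416 mol/L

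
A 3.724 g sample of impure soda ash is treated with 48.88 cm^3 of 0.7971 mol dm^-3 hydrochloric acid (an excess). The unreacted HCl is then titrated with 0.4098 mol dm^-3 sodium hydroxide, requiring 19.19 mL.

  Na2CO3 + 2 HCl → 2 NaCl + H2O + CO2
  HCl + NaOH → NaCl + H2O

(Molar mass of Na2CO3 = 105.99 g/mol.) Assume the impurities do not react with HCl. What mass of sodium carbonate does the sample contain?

n(HCl) added = 0.04888 × 0.7971 = 0.03896 mol
n(NaOH) used in back-titration = 0.01919 × 0.4098 = 7.864 × 10^-3 mol
n(HCl) left over = 7.864 × 10^-3 mol (1:1 ratio)
n(HCl) consumed by analyte = 0.03896 − 7.864 × 10^-3 = 0.03110 mol
From the 1:2 ratio, n(Na2CO3) = 1/2 × 0.03110 = 0.01555 mol
mass of Na2CO3 = 0.01555 × 105.99 = 1.648 g

1.648 g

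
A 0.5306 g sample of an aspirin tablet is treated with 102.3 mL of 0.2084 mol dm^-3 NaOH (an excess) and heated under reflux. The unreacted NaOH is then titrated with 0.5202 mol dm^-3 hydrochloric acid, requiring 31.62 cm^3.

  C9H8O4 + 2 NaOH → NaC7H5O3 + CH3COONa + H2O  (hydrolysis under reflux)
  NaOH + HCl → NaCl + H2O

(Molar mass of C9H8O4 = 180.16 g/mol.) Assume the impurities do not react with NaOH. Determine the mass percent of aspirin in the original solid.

n(NaOH) added = 0.1023 × 0.2084 = 0.02132 mol
n(HCl) used in back-titration = 0.03162 × 0.5202 = 0.01645 mol
n(NaOH) left over = 0.01645 mol (1:1 ratio)
n(NaOH) consumed by analyte = 0.02132 − 0.01645 = 4.871 × 10^-3 mol
From the 1:2 ratio, n(C9H8O4) = 1/2 × 4.871 × 10^-3 = 2.435 × 10^-3 mol
mass of C9H8O4 = 2.435 × 10^-3 × 180.16 = 0.4387 g
% C9H8O4 = 0.4387 / 0.5306 × 100 = 82.69 %

82.69 %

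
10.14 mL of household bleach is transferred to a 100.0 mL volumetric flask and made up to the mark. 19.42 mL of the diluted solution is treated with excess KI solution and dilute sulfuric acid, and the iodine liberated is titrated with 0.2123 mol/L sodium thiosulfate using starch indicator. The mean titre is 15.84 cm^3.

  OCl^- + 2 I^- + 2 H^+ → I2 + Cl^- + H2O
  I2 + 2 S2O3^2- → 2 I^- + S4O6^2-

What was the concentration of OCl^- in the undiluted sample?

n(S2O3^2-) = 0.01584 × 0.2123 = 3.363 × 10^-3 mol
n(I2) = n(S2O3^2-)/2 = 1.681 × 10^-3 mol
n(OCl^-) in the aliquot = 1.681 × 10^-3 mol (1:1 ratio)
[OCl^-]_dilute = 1.681 × 10^-3 / 0.01942 = 0.08658 mol/L
[OCl^-]_original = 0.08658 × 100.0/10.14 = 0.8539 mol/L

0.8539 mol/L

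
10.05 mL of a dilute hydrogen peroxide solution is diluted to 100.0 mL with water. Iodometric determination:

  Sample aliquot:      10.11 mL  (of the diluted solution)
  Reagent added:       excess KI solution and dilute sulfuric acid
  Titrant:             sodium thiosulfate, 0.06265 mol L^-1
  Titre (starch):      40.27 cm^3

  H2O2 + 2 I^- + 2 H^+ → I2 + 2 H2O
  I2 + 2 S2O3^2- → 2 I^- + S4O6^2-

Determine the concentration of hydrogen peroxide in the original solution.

1.242 mol/L

n(S2O3^2-) = 0.04027 × 0.06265 = 2.523 × 10^-3 mol
n(I2) = n(S2O3^2-)/2 = 1.261 × 10^-3 mol
n(H2O2) in the aliquot = 1.261 × 10^-3 mol (1:1 ratio)
[H2O2]_dilute = 1.261 × 10^-3 / 0.01011 = 0.1248 mol/L
[H2O2]_original = 0.1248 × 100.0/10.05 = 1.242 mol/L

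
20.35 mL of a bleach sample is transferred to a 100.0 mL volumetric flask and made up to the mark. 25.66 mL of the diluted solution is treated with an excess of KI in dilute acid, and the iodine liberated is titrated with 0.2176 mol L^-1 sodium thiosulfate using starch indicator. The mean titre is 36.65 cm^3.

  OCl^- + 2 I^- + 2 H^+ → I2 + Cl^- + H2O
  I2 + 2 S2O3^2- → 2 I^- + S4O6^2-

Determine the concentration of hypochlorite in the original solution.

0.7636 mol/L

n(S2O3^2-) = 0.03665 × 0.2176 = 7.975 × 10^-3 mol
n(I2) = n(S2O3^2-)/2 = 3.988 × 10^-3 mol
n(OCl^-) in the aliquot = 3.988 × 10^-3 mol (1:1 ratio)
[OCl^-]_dilute = 3.988 × 10^-3 / 0.02566 = 0.1554 mol/L
[OCl^-]_original = 0.1554 × 100.0/20.35 = 0.7636 mol/L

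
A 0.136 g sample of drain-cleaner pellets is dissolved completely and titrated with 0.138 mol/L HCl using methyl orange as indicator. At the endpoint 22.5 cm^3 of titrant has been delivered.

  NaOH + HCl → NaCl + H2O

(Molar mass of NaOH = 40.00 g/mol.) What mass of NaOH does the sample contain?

n(HCl) = 0.0225 L × 0.138 mol/L = 3.11 × 10^-3 mol
n(NaOH) = 3.11 × 10^-3 mol (1:1 ratio)
mass of NaOH = 3.11 × 10^-3 × 40.00 g/mol = 0.124 g

0.124 g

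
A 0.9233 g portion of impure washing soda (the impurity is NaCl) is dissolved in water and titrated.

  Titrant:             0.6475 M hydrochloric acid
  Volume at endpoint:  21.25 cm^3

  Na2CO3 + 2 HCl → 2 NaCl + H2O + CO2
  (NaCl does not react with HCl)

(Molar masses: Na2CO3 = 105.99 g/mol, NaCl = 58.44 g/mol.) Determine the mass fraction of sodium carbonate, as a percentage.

78.98 %

n(HCl) = 0.02125 × 0.6475 = 0.01376 mol
Let x = n(Na2CO3), y = n(NaCl).
Titrant: 2x = 0.01376;  mass: 105.99x + 58.44y = 0.9233
Solving, x = 6.880 × 10^-3 mol, y = 3.322 × 10^-3 mol
mass of Na2CO3 = 6.880 × 10^-3 × 105.99 = 0.7292 g
% Na2CO3 = 0.7292 / 0.9233 × 100 = 78.98 %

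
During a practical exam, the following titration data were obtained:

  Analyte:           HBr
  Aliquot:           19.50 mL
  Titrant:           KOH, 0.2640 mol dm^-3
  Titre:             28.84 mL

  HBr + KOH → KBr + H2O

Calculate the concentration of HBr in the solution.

n(KOH) = 0.02884 L × 0.2640 mol/L = 7.614 × 10^-3 mol
n(HBr) = 7.614 × 10^-3 mol (1:1 mole ratio)
[HBr] = 7.614 × 10^-3 mol / 0.01950 L = 0.3904 mol/L

0.3904 mol/L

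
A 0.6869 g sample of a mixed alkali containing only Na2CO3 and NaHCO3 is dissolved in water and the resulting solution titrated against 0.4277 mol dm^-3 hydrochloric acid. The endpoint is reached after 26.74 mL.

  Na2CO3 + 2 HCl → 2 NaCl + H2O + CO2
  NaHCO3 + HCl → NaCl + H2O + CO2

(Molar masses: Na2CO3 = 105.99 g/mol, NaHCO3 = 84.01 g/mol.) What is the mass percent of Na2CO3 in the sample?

n(HCl) = 0.02674 × 0.4277 = 0.01144 mol
Let x = n(Na2CO3), y = n(NaHCO3).
Titrant: 2x + 1y = 0.01144;  mass: 105.99x + 84.01y = 0.6869
Solving, x = 4.416 × 10^-3 mol, y = 2.606 × 10^-3 mol
mass of Na2CO3 = 4.416 × 10^-3 × 105.99 = 0.4680 g
% Na2CO3 = 0.4680 / 0.6869 × 100 = 68.13 %

68.13 %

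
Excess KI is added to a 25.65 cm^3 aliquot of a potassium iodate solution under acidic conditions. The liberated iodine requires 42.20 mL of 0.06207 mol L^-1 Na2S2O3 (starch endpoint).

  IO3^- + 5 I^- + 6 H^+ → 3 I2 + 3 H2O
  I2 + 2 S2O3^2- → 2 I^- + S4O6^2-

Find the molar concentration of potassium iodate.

0.01702 mol/L

n(S2O3^2-) = 0.04220 × 0.06207 = 2.619 × 10^-3 mol
n(I2) = n(S2O3^2-)/2 = 1.310 × 10^-3 mol
From the 1:3 ratio, n(IO3^-) in the aliquot = 1/3 × 1.310 × 10^-3 = 4.366 × 10^-4 mol
[IO3^-] = 4.366 × 10^-4 / 0.02565 = 0.01702 mol/L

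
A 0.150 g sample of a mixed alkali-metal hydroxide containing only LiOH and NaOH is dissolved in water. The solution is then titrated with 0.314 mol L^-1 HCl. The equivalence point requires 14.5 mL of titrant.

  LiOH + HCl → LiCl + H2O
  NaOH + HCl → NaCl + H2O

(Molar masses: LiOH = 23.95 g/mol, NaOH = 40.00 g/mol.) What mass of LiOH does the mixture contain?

n(HCl) = 0.0145 × 0.314 = 4.55 × 10^-3 mol
Let x = n(LiOH), y = n(NaOH).
Titrant: 1x + 1y = 4.55 × 10^-3;  mass: 23.95x + 40.00y = 0.150
Solving, x = 2.00 × 10^-3 mol, y = 2.55 × 10^-3 mol
mass of LiOH = 2.00 × 10^-3 × 23.95 = 0.0479 g

0.0479 g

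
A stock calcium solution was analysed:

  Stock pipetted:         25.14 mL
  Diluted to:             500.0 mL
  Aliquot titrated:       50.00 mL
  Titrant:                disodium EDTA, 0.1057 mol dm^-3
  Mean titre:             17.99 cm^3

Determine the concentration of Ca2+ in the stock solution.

0.7564 mol/L

Ca^2+ + EDTA^4- → [Ca(EDTA)]^2-
n(EDTA) = 0.01799 × 0.1057 = 1.902 × 10^-3 mol
n(Ca2+) in the aliquot = 1.902 × 10^-3 mol (1:1 ratio)
[Ca2+]_dilute = 1.902 × 10^-3 / 0.05000 = 0.03803 mol/L
Dilution factor = 500.0 / 25.14 = 19.89
[Ca2+]_stock = 0.03803 × 19.89 = 0.7564 mol/L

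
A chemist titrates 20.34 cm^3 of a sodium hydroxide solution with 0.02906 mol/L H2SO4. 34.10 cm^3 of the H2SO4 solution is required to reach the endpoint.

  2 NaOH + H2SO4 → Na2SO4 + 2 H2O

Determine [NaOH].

n(H2SO4) = 0.03410 L × 0.02906 mol/L = 9.909 × 10^-4 mol
From the 2:1 mole ratio, n(NaOH) = 2/1 × 9.909 × 10^-4 = 1.982 × 10^-3 mol
[NaOH] = 1.982 × 10^-3 mol / 0.02034 L = 0.09744 mol/L

0.09744 mol/L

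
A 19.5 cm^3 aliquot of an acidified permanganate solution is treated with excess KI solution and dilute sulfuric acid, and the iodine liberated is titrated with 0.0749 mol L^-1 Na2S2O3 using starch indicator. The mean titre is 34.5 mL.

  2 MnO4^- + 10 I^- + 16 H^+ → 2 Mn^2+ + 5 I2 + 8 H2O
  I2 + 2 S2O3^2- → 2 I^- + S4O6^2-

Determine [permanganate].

0.0265 mol/L

n(S2O3^2-) = 0.0345 × 0.0749 = 2.58 × 10^-3 mol
n(I2) = n(S2O3^2-)/2 = 1.29 × 10^-3 mol
From the 2:5 ratio, n(MnO4^-) in the aliquot = 2/5 × 1.29 × 10^-3 = 5.17 × 10^-4 mol
[MnO4^-] = 5.17 × 10^-4 / 0.0195 = 0.0265 mol/L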